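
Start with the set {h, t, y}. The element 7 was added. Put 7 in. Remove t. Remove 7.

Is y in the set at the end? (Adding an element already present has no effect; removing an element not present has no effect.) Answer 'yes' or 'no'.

Tracking the set through each operation:
Start: {h, t, y}
Event 1 (add 7): added. Set: {7, h, t, y}
Event 2 (add 7): already present, no change. Set: {7, h, t, y}
Event 3 (remove t): removed. Set: {7, h, y}
Event 4 (remove 7): removed. Set: {h, y}

Final set: {h, y} (size 2)
y is in the final set.

Answer: yes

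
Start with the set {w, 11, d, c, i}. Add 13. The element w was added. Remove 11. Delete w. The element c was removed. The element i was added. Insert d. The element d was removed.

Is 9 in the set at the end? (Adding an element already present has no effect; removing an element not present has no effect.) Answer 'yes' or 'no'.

Tracking the set through each operation:
Start: {11, c, d, i, w}
Event 1 (add 13): added. Set: {11, 13, c, d, i, w}
Event 2 (add w): already present, no change. Set: {11, 13, c, d, i, w}
Event 3 (remove 11): removed. Set: {13, c, d, i, w}
Event 4 (remove w): removed. Set: {13, c, d, i}
Event 5 (remove c): removed. Set: {13, d, i}
Event 6 (add i): already present, no change. Set: {13, d, i}
Event 7 (add d): already present, no change. Set: {13, d, i}
Event 8 (remove d): removed. Set: {13, i}

Final set: {13, i} (size 2)
9 is NOT in the final set.

Answer: no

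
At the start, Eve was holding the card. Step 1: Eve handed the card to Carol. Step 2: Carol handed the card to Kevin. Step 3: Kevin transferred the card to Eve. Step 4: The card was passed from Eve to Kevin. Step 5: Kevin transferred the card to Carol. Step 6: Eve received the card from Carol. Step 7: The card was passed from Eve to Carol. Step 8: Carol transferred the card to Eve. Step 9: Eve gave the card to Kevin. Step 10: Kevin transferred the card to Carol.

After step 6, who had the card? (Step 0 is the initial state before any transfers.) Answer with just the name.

Tracking the card holder through step 6:
After step 0 (start): Eve
After step 1: Carol
After step 2: Kevin
After step 3: Eve
After step 4: Kevin
After step 5: Carol
After step 6: Eve

At step 6, the holder is Eve.

Answer: Eve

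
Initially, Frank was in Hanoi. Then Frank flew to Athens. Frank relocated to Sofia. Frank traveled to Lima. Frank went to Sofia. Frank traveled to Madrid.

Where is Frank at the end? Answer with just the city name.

Answer: Madrid

Derivation:
Tracking Frank's location:
Start: Frank is in Hanoi.
After move 1: Hanoi -> Athens. Frank is in Athens.
After move 2: Athens -> Sofia. Frank is in Sofia.
After move 3: Sofia -> Lima. Frank is in Lima.
After move 4: Lima -> Sofia. Frank is in Sofia.
After move 5: Sofia -> Madrid. Frank is in Madrid.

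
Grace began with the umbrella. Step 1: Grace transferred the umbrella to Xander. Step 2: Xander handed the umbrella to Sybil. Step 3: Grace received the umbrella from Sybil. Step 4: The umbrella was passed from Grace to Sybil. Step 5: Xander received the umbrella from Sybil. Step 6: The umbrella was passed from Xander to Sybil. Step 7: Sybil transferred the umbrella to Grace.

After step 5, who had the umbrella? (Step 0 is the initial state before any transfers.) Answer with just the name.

Tracking the umbrella holder through step 5:
After step 0 (start): Grace
After step 1: Xander
After step 2: Sybil
After step 3: Grace
After step 4: Sybil
After step 5: Xander

At step 5, the holder is Xander.

Answer: Xander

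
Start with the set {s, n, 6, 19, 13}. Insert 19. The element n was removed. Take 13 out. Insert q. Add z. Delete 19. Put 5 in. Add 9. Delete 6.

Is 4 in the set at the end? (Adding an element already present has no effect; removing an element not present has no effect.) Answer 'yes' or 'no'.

Answer: no

Derivation:
Tracking the set through each operation:
Start: {13, 19, 6, n, s}
Event 1 (add 19): already present, no change. Set: {13, 19, 6, n, s}
Event 2 (remove n): removed. Set: {13, 19, 6, s}
Event 3 (remove 13): removed. Set: {19, 6, s}
Event 4 (add q): added. Set: {19, 6, q, s}
Event 5 (add z): added. Set: {19, 6, q, s, z}
Event 6 (remove 19): removed. Set: {6, q, s, z}
Event 7 (add 5): added. Set: {5, 6, q, s, z}
Event 8 (add 9): added. Set: {5, 6, 9, q, s, z}
Event 9 (remove 6): removed. Set: {5, 9, q, s, z}

Final set: {5, 9, q, s, z} (size 5)
4 is NOT in the final set.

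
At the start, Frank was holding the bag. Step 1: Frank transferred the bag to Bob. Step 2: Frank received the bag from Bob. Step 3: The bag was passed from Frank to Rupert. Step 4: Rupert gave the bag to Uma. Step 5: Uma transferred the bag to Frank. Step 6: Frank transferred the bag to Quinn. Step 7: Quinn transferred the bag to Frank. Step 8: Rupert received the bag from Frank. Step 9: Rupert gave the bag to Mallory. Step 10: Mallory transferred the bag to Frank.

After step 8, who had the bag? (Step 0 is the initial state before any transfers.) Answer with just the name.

Answer: Rupert

Derivation:
Tracking the bag holder through step 8:
After step 0 (start): Frank
After step 1: Bob
After step 2: Frank
After step 3: Rupert
After step 4: Uma
After step 5: Frank
After step 6: Quinn
After step 7: Frank
After step 8: Rupert

At step 8, the holder is Rupert.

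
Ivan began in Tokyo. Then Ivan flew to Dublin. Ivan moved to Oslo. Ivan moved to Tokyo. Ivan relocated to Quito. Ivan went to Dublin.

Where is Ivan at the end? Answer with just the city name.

Answer: Dublin

Derivation:
Tracking Ivan's location:
Start: Ivan is in Tokyo.
After move 1: Tokyo -> Dublin. Ivan is in Dublin.
After move 2: Dublin -> Oslo. Ivan is in Oslo.
After move 3: Oslo -> Tokyo. Ivan is in Tokyo.
After move 4: Tokyo -> Quito. Ivan is in Quito.
After move 5: Quito -> Dublin. Ivan is in Dublin.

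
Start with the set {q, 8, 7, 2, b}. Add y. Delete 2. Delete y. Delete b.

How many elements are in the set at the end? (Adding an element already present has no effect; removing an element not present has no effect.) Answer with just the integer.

Tracking the set through each operation:
Start: {2, 7, 8, b, q}
Event 1 (add y): added. Set: {2, 7, 8, b, q, y}
Event 2 (remove 2): removed. Set: {7, 8, b, q, y}
Event 3 (remove y): removed. Set: {7, 8, b, q}
Event 4 (remove b): removed. Set: {7, 8, q}

Final set: {7, 8, q} (size 3)

Answer: 3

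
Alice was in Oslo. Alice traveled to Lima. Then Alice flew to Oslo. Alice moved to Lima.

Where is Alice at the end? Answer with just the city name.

Answer: Lima

Derivation:
Tracking Alice's location:
Start: Alice is in Oslo.
After move 1: Oslo -> Lima. Alice is in Lima.
After move 2: Lima -> Oslo. Alice is in Oslo.
After move 3: Oslo -> Lima. Alice is in Lima.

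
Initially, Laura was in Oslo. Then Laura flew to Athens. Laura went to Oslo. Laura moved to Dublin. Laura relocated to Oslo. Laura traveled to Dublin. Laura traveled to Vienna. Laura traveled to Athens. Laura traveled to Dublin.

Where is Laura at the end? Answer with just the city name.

Answer: Dublin

Derivation:
Tracking Laura's location:
Start: Laura is in Oslo.
After move 1: Oslo -> Athens. Laura is in Athens.
After move 2: Athens -> Oslo. Laura is in Oslo.
After move 3: Oslo -> Dublin. Laura is in Dublin.
After move 4: Dublin -> Oslo. Laura is in Oslo.
After move 5: Oslo -> Dublin. Laura is in Dublin.
After move 6: Dublin -> Vienna. Laura is in Vienna.
After move 7: Vienna -> Athens. Laura is in Athens.
After move 8: Athens -> Dublin. Laura is in Dublin.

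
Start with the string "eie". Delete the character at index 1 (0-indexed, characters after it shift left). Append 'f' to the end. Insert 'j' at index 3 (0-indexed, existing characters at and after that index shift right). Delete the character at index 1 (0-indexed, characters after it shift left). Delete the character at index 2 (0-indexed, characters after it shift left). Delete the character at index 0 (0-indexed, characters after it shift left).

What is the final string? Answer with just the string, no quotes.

Applying each edit step by step:
Start: "eie"
Op 1 (delete idx 1 = 'i'): "eie" -> "ee"
Op 2 (append 'f'): "ee" -> "eef"
Op 3 (insert 'j' at idx 3): "eef" -> "eefj"
Op 4 (delete idx 1 = 'e'): "eefj" -> "efj"
Op 5 (delete idx 2 = 'j'): "efj" -> "ef"
Op 6 (delete idx 0 = 'e'): "ef" -> "f"

Answer: f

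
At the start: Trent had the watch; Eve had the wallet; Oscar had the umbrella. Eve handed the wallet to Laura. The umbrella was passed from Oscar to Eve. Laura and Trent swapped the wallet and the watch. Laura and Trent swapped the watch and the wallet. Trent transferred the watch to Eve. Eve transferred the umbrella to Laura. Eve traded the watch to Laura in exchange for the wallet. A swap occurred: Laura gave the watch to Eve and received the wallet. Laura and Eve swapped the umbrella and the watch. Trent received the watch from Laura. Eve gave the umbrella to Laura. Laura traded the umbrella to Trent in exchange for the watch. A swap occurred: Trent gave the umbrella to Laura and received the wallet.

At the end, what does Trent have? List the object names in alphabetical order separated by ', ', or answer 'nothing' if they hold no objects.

Tracking all object holders:
Start: watch:Trent, wallet:Eve, umbrella:Oscar
Event 1 (give wallet: Eve -> Laura). State: watch:Trent, wallet:Laura, umbrella:Oscar
Event 2 (give umbrella: Oscar -> Eve). State: watch:Trent, wallet:Laura, umbrella:Eve
Event 3 (swap wallet<->watch: now wallet:Trent, watch:Laura). State: watch:Laura, wallet:Trent, umbrella:Eve
Event 4 (swap watch<->wallet: now watch:Trent, wallet:Laura). State: watch:Trent, wallet:Laura, umbrella:Eve
Event 5 (give watch: Trent -> Eve). State: watch:Eve, wallet:Laura, umbrella:Eve
Event 6 (give umbrella: Eve -> Laura). State: watch:Eve, wallet:Laura, umbrella:Laura
Event 7 (swap watch<->wallet: now watch:Laura, wallet:Eve). State: watch:Laura, wallet:Eve, umbrella:Laura
Event 8 (swap watch<->wallet: now watch:Eve, wallet:Laura). State: watch:Eve, wallet:Laura, umbrella:Laura
Event 9 (swap umbrella<->watch: now umbrella:Eve, watch:Laura). State: watch:Laura, wallet:Laura, umbrella:Eve
Event 10 (give watch: Laura -> Trent). State: watch:Trent, wallet:Laura, umbrella:Eve
Event 11 (give umbrella: Eve -> Laura). State: watch:Trent, wallet:Laura, umbrella:Laura
Event 12 (swap umbrella<->watch: now umbrella:Trent, watch:Laura). State: watch:Laura, wallet:Laura, umbrella:Trent
Event 13 (swap umbrella<->wallet: now umbrella:Laura, wallet:Trent). State: watch:Laura, wallet:Trent, umbrella:Laura

Final state: watch:Laura, wallet:Trent, umbrella:Laura
Trent holds: wallet.

Answer: wallet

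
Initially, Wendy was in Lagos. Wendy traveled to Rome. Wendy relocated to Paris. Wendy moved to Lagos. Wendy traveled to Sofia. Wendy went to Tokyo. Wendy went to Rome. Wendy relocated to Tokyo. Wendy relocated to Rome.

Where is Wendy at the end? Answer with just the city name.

Tracking Wendy's location:
Start: Wendy is in Lagos.
After move 1: Lagos -> Rome. Wendy is in Rome.
After move 2: Rome -> Paris. Wendy is in Paris.
After move 3: Paris -> Lagos. Wendy is in Lagos.
After move 4: Lagos -> Sofia. Wendy is in Sofia.
After move 5: Sofia -> Tokyo. Wendy is in Tokyo.
After move 6: Tokyo -> Rome. Wendy is in Rome.
After move 7: Rome -> Tokyo. Wendy is in Tokyo.
After move 8: Tokyo -> Rome. Wendy is in Rome.

Answer: Rome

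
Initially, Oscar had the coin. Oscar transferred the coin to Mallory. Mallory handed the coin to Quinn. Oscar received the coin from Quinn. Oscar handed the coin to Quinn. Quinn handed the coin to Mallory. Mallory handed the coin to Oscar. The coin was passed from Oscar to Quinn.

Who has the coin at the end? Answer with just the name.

Answer: Quinn

Derivation:
Tracking the coin through each event:
Start: Oscar has the coin.
After event 1: Mallory has the coin.
After event 2: Quinn has the coin.
After event 3: Oscar has the coin.
After event 4: Quinn has the coin.
After event 5: Mallory has the coin.
After event 6: Oscar has the coin.
After event 7: Quinn has the coin.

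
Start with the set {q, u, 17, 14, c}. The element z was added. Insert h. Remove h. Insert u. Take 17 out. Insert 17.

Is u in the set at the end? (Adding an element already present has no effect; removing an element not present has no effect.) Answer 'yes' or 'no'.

Tracking the set through each operation:
Start: {14, 17, c, q, u}
Event 1 (add z): added. Set: {14, 17, c, q, u, z}
Event 2 (add h): added. Set: {14, 17, c, h, q, u, z}
Event 3 (remove h): removed. Set: {14, 17, c, q, u, z}
Event 4 (add u): already present, no change. Set: {14, 17, c, q, u, z}
Event 5 (remove 17): removed. Set: {14, c, q, u, z}
Event 6 (add 17): added. Set: {14, 17, c, q, u, z}

Final set: {14, 17, c, q, u, z} (size 6)
u is in the final set.

Answer: yes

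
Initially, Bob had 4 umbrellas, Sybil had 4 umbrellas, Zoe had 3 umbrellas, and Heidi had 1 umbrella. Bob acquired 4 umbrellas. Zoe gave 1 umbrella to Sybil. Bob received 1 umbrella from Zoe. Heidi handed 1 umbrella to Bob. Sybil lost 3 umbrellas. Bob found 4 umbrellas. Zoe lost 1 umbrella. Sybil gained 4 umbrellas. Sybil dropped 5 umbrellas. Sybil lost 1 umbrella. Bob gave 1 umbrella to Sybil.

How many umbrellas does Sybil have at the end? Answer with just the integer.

Answer: 1

Derivation:
Tracking counts step by step:
Start: Bob=4, Sybil=4, Zoe=3, Heidi=1
Event 1 (Bob +4): Bob: 4 -> 8. State: Bob=8, Sybil=4, Zoe=3, Heidi=1
Event 2 (Zoe -> Sybil, 1): Zoe: 3 -> 2, Sybil: 4 -> 5. State: Bob=8, Sybil=5, Zoe=2, Heidi=1
Event 3 (Zoe -> Bob, 1): Zoe: 2 -> 1, Bob: 8 -> 9. State: Bob=9, Sybil=5, Zoe=1, Heidi=1
Event 4 (Heidi -> Bob, 1): Heidi: 1 -> 0, Bob: 9 -> 10. State: Bob=10, Sybil=5, Zoe=1, Heidi=0
Event 5 (Sybil -3): Sybil: 5 -> 2. State: Bob=10, Sybil=2, Zoe=1, Heidi=0
Event 6 (Bob +4): Bob: 10 -> 14. State: Bob=14, Sybil=2, Zoe=1, Heidi=0
Event 7 (Zoe -1): Zoe: 1 -> 0. State: Bob=14, Sybil=2, Zoe=0, Heidi=0
Event 8 (Sybil +4): Sybil: 2 -> 6. State: Bob=14, Sybil=6, Zoe=0, Heidi=0
Event 9 (Sybil -5): Sybil: 6 -> 1. State: Bob=14, Sybil=1, Zoe=0, Heidi=0
Event 10 (Sybil -1): Sybil: 1 -> 0. State: Bob=14, Sybil=0, Zoe=0, Heidi=0
Event 11 (Bob -> Sybil, 1): Bob: 14 -> 13, Sybil: 0 -> 1. State: Bob=13, Sybil=1, Zoe=0, Heidi=0

Sybil's final count: 1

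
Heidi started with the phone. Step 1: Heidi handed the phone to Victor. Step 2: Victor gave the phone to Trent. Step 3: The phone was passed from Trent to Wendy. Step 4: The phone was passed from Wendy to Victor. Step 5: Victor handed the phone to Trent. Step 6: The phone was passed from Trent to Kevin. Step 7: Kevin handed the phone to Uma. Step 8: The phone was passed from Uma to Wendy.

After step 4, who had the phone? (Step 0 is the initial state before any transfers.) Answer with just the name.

Answer: Victor

Derivation:
Tracking the phone holder through step 4:
After step 0 (start): Heidi
After step 1: Victor
After step 2: Trent
After step 3: Wendy
After step 4: Victor

At step 4, the holder is Victor.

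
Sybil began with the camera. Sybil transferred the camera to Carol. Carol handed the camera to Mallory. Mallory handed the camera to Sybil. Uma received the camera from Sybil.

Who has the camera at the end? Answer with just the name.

Answer: Uma

Derivation:
Tracking the camera through each event:
Start: Sybil has the camera.
After event 1: Carol has the camera.
After event 2: Mallory has the camera.
After event 3: Sybil has the camera.
After event 4: Uma has the camera.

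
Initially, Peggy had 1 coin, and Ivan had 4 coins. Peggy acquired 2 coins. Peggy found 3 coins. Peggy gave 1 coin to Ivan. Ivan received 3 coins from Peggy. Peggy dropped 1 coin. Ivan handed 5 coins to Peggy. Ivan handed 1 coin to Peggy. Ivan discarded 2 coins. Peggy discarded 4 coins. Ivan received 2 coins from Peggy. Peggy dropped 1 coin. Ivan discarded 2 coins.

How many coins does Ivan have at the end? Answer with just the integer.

Tracking counts step by step:
Start: Peggy=1, Ivan=4
Event 1 (Peggy +2): Peggy: 1 -> 3. State: Peggy=3, Ivan=4
Event 2 (Peggy +3): Peggy: 3 -> 6. State: Peggy=6, Ivan=4
Event 3 (Peggy -> Ivan, 1): Peggy: 6 -> 5, Ivan: 4 -> 5. State: Peggy=5, Ivan=5
Event 4 (Peggy -> Ivan, 3): Peggy: 5 -> 2, Ivan: 5 -> 8. State: Peggy=2, Ivan=8
Event 5 (Peggy -1): Peggy: 2 -> 1. State: Peggy=1, Ivan=8
Event 6 (Ivan -> Peggy, 5): Ivan: 8 -> 3, Peggy: 1 -> 6. State: Peggy=6, Ivan=3
Event 7 (Ivan -> Peggy, 1): Ivan: 3 -> 2, Peggy: 6 -> 7. State: Peggy=7, Ivan=2
Event 8 (Ivan -2): Ivan: 2 -> 0. State: Peggy=7, Ivan=0
Event 9 (Peggy -4): Peggy: 7 -> 3. State: Peggy=3, Ivan=0
Event 10 (Peggy -> Ivan, 2): Peggy: 3 -> 1, Ivan: 0 -> 2. State: Peggy=1, Ivan=2
Event 11 (Peggy -1): Peggy: 1 -> 0. State: Peggy=0, Ivan=2
Event 12 (Ivan -2): Ivan: 2 -> 0. State: Peggy=0, Ivan=0

Ivan's final count: 0

Answer: 0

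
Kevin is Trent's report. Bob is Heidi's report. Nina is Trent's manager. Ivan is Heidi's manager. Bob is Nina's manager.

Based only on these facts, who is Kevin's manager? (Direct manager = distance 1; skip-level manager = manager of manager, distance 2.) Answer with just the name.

Reconstructing the manager chain from the given facts:
  Ivan -> Heidi -> Bob -> Nina -> Trent -> Kevin
(each arrow means 'manager of the next')
Positions in the chain (0 = top):
  position of Ivan: 0
  position of Heidi: 1
  position of Bob: 2
  position of Nina: 3
  position of Trent: 4
  position of Kevin: 5

Kevin is at position 5; the manager is 1 step up the chain, i.e. position 4: Trent.

Answer: Trent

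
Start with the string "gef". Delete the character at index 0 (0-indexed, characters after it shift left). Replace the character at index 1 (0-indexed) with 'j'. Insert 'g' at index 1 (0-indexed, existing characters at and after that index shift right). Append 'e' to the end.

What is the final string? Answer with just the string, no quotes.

Answer: egje

Derivation:
Applying each edit step by step:
Start: "gef"
Op 1 (delete idx 0 = 'g'): "gef" -> "ef"
Op 2 (replace idx 1: 'f' -> 'j'): "ef" -> "ej"
Op 3 (insert 'g' at idx 1): "ej" -> "egj"
Op 4 (append 'e'): "egj" -> "egje"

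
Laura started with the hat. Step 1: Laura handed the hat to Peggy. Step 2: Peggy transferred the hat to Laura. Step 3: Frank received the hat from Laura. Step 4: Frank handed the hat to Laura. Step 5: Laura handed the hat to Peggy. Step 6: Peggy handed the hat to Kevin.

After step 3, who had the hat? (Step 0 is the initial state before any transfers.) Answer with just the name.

Tracking the hat holder through step 3:
After step 0 (start): Laura
After step 1: Peggy
After step 2: Laura
After step 3: Frank

At step 3, the holder is Frank.

Answer: Frank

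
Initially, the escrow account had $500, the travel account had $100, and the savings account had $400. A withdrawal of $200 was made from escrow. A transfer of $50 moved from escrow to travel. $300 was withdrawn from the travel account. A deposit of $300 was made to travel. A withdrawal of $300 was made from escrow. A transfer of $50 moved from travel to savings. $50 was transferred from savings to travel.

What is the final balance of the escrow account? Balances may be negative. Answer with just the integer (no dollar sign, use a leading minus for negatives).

Answer: -50

Derivation:
Tracking account balances step by step:
Start: escrow=500, travel=100, savings=400
Event 1 (withdraw 200 from escrow): escrow: 500 - 200 = 300. Balances: escrow=300, travel=100, savings=400
Event 2 (transfer 50 escrow -> travel): escrow: 300 - 50 = 250, travel: 100 + 50 = 150. Balances: escrow=250, travel=150, savings=400
Event 3 (withdraw 300 from travel): travel: 150 - 300 = -150. Balances: escrow=250, travel=-150, savings=400
Event 4 (deposit 300 to travel): travel: -150 + 300 = 150. Balances: escrow=250, travel=150, savings=400
Event 5 (withdraw 300 from escrow): escrow: 250 - 300 = -50. Balances: escrow=-50, travel=150, savings=400
Event 6 (transfer 50 travel -> savings): travel: 150 - 50 = 100, savings: 400 + 50 = 450. Balances: escrow=-50, travel=100, savings=450
Event 7 (transfer 50 savings -> travel): savings: 450 - 50 = 400, travel: 100 + 50 = 150. Balances: escrow=-50, travel=150, savings=400

Final balance of escrow: -50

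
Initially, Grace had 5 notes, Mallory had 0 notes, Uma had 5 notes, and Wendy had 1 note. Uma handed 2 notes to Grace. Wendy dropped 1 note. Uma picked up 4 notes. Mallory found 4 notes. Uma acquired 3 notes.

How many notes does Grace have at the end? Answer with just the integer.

Answer: 7

Derivation:
Tracking counts step by step:
Start: Grace=5, Mallory=0, Uma=5, Wendy=1
Event 1 (Uma -> Grace, 2): Uma: 5 -> 3, Grace: 5 -> 7. State: Grace=7, Mallory=0, Uma=3, Wendy=1
Event 2 (Wendy -1): Wendy: 1 -> 0. State: Grace=7, Mallory=0, Uma=3, Wendy=0
Event 3 (Uma +4): Uma: 3 -> 7. State: Grace=7, Mallory=0, Uma=7, Wendy=0
Event 4 (Mallory +4): Mallory: 0 -> 4. State: Grace=7, Mallory=4, Uma=7, Wendy=0
Event 5 (Uma +3): Uma: 7 -> 10. State: Grace=7, Mallory=4, Uma=10, Wendy=0

Grace's final count: 7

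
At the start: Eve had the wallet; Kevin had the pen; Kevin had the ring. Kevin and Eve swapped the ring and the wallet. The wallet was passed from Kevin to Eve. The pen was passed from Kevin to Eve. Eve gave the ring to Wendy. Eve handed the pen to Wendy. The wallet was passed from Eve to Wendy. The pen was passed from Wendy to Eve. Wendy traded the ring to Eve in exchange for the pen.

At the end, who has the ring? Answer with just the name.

Tracking all object holders:
Start: wallet:Eve, pen:Kevin, ring:Kevin
Event 1 (swap ring<->wallet: now ring:Eve, wallet:Kevin). State: wallet:Kevin, pen:Kevin, ring:Eve
Event 2 (give wallet: Kevin -> Eve). State: wallet:Eve, pen:Kevin, ring:Eve
Event 3 (give pen: Kevin -> Eve). State: wallet:Eve, pen:Eve, ring:Eve
Event 4 (give ring: Eve -> Wendy). State: wallet:Eve, pen:Eve, ring:Wendy
Event 5 (give pen: Eve -> Wendy). State: wallet:Eve, pen:Wendy, ring:Wendy
Event 6 (give wallet: Eve -> Wendy). State: wallet:Wendy, pen:Wendy, ring:Wendy
Event 7 (give pen: Wendy -> Eve). State: wallet:Wendy, pen:Eve, ring:Wendy
Event 8 (swap ring<->pen: now ring:Eve, pen:Wendy). State: wallet:Wendy, pen:Wendy, ring:Eve

Final state: wallet:Wendy, pen:Wendy, ring:Eve
The ring is held by Eve.

Answer: Eve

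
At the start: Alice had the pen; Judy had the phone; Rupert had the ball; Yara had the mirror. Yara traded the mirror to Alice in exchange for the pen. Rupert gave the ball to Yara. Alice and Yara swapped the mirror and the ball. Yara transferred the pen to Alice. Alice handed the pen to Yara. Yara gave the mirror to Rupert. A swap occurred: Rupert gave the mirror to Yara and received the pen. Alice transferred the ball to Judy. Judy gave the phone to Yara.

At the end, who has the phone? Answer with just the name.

Tracking all object holders:
Start: pen:Alice, phone:Judy, ball:Rupert, mirror:Yara
Event 1 (swap mirror<->pen: now mirror:Alice, pen:Yara). State: pen:Yara, phone:Judy, ball:Rupert, mirror:Alice
Event 2 (give ball: Rupert -> Yara). State: pen:Yara, phone:Judy, ball:Yara, mirror:Alice
Event 3 (swap mirror<->ball: now mirror:Yara, ball:Alice). State: pen:Yara, phone:Judy, ball:Alice, mirror:Yara
Event 4 (give pen: Yara -> Alice). State: pen:Alice, phone:Judy, ball:Alice, mirror:Yara
Event 5 (give pen: Alice -> Yara). State: pen:Yara, phone:Judy, ball:Alice, mirror:Yara
Event 6 (give mirror: Yara -> Rupert). State: pen:Yara, phone:Judy, ball:Alice, mirror:Rupert
Event 7 (swap mirror<->pen: now mirror:Yara, pen:Rupert). State: pen:Rupert, phone:Judy, ball:Alice, mirror:Yara
Event 8 (give ball: Alice -> Judy). State: pen:Rupert, phone:Judy, ball:Judy, mirror:Yara
Event 9 (give phone: Judy -> Yara). State: pen:Rupert, phone:Yara, ball:Judy, mirror:Yara

Final state: pen:Rupert, phone:Yara, ball:Judy, mirror:Yara
The phone is held by Yara.

Answer: Yara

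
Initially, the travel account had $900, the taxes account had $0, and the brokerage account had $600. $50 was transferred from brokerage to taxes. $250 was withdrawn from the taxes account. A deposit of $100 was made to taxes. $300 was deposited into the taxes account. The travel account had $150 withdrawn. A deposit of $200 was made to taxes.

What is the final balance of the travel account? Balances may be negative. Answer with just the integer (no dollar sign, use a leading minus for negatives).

Tracking account balances step by step:
Start: travel=900, taxes=0, brokerage=600
Event 1 (transfer 50 brokerage -> taxes): brokerage: 600 - 50 = 550, taxes: 0 + 50 = 50. Balances: travel=900, taxes=50, brokerage=550
Event 2 (withdraw 250 from taxes): taxes: 50 - 250 = -200. Balances: travel=900, taxes=-200, brokerage=550
Event 3 (deposit 100 to taxes): taxes: -200 + 100 = -100. Balances: travel=900, taxes=-100, brokerage=550
Event 4 (deposit 300 to taxes): taxes: -100 + 300 = 200. Balances: travel=900, taxes=200, brokerage=550
Event 5 (withdraw 150 from travel): travel: 900 - 150 = 750. Balances: travel=750, taxes=200, brokerage=550
Event 6 (deposit 200 to taxes): taxes: 200 + 200 = 400. Balances: travel=750, taxes=400, brokerage=550

Final balance of travel: 750

Answer: 750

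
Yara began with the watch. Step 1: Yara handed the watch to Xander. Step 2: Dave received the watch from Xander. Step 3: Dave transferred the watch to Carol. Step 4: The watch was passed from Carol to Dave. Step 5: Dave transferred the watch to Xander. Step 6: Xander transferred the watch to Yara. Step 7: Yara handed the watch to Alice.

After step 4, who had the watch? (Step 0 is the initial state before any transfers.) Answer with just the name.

Answer: Dave

Derivation:
Tracking the watch holder through step 4:
After step 0 (start): Yara
After step 1: Xander
After step 2: Dave
After step 3: Carol
After step 4: Dave

At step 4, the holder is Dave.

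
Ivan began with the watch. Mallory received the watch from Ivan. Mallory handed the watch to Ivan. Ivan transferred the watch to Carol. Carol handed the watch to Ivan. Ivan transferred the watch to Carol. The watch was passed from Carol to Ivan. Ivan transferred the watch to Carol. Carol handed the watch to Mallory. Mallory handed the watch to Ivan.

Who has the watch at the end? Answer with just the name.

Tracking the watch through each event:
Start: Ivan has the watch.
After event 1: Mallory has the watch.
After event 2: Ivan has the watch.
After event 3: Carol has the watch.
After event 4: Ivan has the watch.
After event 5: Carol has the watch.
After event 6: Ivan has the watch.
After event 7: Carol has the watch.
After event 8: Mallory has the watch.
After event 9: Ivan has the watch.

Answer: Ivan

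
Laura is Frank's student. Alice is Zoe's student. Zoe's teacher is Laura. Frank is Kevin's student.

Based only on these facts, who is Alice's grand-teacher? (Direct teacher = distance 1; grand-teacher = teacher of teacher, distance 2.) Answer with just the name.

Answer: Laura

Derivation:
Reconstructing the teacher chain from the given facts:
  Kevin -> Frank -> Laura -> Zoe -> Alice
(each arrow means 'teacher of the next')
Positions in the chain (0 = top):
  position of Kevin: 0
  position of Frank: 1
  position of Laura: 2
  position of Zoe: 3
  position of Alice: 4

Alice is at position 4; the grand-teacher is 2 steps up the chain, i.e. position 2: Laura.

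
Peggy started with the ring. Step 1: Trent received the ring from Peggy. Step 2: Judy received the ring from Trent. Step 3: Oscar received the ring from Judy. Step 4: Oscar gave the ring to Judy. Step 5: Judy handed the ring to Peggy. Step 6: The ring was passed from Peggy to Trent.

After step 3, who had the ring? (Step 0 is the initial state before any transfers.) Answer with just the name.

Tracking the ring holder through step 3:
After step 0 (start): Peggy
After step 1: Trent
After step 2: Judy
After step 3: Oscar

At step 3, the holder is Oscar.

Answer: Oscar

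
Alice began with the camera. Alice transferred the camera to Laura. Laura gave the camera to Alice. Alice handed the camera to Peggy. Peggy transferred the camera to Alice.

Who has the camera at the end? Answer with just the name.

Tracking the camera through each event:
Start: Alice has the camera.
After event 1: Laura has the camera.
After event 2: Alice has the camera.
After event 3: Peggy has the camera.
After event 4: Alice has the camera.

Answer: Alice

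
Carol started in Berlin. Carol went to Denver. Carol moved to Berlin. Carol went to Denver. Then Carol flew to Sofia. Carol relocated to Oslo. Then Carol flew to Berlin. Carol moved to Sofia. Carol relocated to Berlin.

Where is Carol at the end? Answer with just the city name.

Answer: Berlin

Derivation:
Tracking Carol's location:
Start: Carol is in Berlin.
After move 1: Berlin -> Denver. Carol is in Denver.
After move 2: Denver -> Berlin. Carol is in Berlin.
After move 3: Berlin -> Denver. Carol is in Denver.
After move 4: Denver -> Sofia. Carol is in Sofia.
After move 5: Sofia -> Oslo. Carol is in Oslo.
After move 6: Oslo -> Berlin. Carol is in Berlin.
After move 7: Berlin -> Sofia. Carol is in Sofia.
After move 8: Sofia -> Berlin. Carol is in Berlin.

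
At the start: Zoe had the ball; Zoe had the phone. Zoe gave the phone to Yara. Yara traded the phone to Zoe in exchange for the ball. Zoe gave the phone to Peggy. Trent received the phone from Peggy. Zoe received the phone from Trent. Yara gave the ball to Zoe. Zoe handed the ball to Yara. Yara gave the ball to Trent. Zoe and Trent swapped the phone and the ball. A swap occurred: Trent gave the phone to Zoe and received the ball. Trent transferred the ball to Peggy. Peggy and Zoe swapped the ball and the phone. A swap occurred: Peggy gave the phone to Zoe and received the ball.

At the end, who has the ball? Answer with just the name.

Answer: Peggy

Derivation:
Tracking all object holders:
Start: ball:Zoe, phone:Zoe
Event 1 (give phone: Zoe -> Yara). State: ball:Zoe, phone:Yara
Event 2 (swap phone<->ball: now phone:Zoe, ball:Yara). State: ball:Yara, phone:Zoe
Event 3 (give phone: Zoe -> Peggy). State: ball:Yara, phone:Peggy
Event 4 (give phone: Peggy -> Trent). State: ball:Yara, phone:Trent
Event 5 (give phone: Trent -> Zoe). State: ball:Yara, phone:Zoe
Event 6 (give ball: Yara -> Zoe). State: ball:Zoe, phone:Zoe
Event 7 (give ball: Zoe -> Yara). State: ball:Yara, phone:Zoe
Event 8 (give ball: Yara -> Trent). State: ball:Trent, phone:Zoe
Event 9 (swap phone<->ball: now phone:Trent, ball:Zoe). State: ball:Zoe, phone:Trent
Event 10 (swap phone<->ball: now phone:Zoe, ball:Trent). State: ball:Trent, phone:Zoe
Event 11 (give ball: Trent -> Peggy). State: ball:Peggy, phone:Zoe
Event 12 (swap ball<->phone: now ball:Zoe, phone:Peggy). State: ball:Zoe, phone:Peggy
Event 13 (swap phone<->ball: now phone:Zoe, ball:Peggy). State: ball:Peggy, phone:Zoe

Final state: ball:Peggy, phone:Zoe
The ball is held by Peggy.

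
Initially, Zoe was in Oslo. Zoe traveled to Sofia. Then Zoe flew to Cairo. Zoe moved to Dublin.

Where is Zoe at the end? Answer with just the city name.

Answer: Dublin

Derivation:
Tracking Zoe's location:
Start: Zoe is in Oslo.
After move 1: Oslo -> Sofia. Zoe is in Sofia.
After move 2: Sofia -> Cairo. Zoe is in Cairo.
After move 3: Cairo -> Dublin. Zoe is in Dublin.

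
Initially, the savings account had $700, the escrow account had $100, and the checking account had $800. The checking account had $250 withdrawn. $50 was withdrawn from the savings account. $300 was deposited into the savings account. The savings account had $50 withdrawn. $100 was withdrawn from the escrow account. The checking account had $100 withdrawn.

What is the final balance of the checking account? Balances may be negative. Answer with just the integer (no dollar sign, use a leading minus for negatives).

Tracking account balances step by step:
Start: savings=700, escrow=100, checking=800
Event 1 (withdraw 250 from checking): checking: 800 - 250 = 550. Balances: savings=700, escrow=100, checking=550
Event 2 (withdraw 50 from savings): savings: 700 - 50 = 650. Balances: savings=650, escrow=100, checking=550
Event 3 (deposit 300 to savings): savings: 650 + 300 = 950. Balances: savings=950, escrow=100, checking=550
Event 4 (withdraw 50 from savings): savings: 950 - 50 = 900. Balances: savings=900, escrow=100, checking=550
Event 5 (withdraw 100 from escrow): escrow: 100 - 100 = 0. Balances: savings=900, escrow=0, checking=550
Event 6 (withdraw 100 from checking): checking: 550 - 100 = 450. Balances: savings=900, escrow=0, checking=450

Final balance of checking: 450

Answer: 450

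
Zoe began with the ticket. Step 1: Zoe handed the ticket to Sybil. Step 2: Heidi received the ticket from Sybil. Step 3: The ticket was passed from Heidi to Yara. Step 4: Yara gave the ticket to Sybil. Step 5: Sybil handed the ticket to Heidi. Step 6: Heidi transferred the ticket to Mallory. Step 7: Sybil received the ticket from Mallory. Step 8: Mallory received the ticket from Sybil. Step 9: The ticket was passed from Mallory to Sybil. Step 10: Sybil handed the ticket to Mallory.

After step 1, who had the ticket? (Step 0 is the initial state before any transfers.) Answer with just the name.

Tracking the ticket holder through step 1:
After step 0 (start): Zoe
After step 1: Sybil

At step 1, the holder is Sybil.

Answer: Sybil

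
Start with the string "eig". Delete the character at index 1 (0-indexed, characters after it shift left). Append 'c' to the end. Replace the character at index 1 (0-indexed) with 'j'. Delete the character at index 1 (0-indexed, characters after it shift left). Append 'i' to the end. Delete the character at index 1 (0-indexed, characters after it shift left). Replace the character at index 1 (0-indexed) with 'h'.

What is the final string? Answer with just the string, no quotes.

Applying each edit step by step:
Start: "eig"
Op 1 (delete idx 1 = 'i'): "eig" -> "eg"
Op 2 (append 'c'): "eg" -> "egc"
Op 3 (replace idx 1: 'g' -> 'j'): "egc" -> "ejc"
Op 4 (delete idx 1 = 'j'): "ejc" -> "ec"
Op 5 (append 'i'): "ec" -> "eci"
Op 6 (delete idx 1 = 'c'): "eci" -> "ei"
Op 7 (replace idx 1: 'i' -> 'h'): "ei" -> "eh"

Answer: eh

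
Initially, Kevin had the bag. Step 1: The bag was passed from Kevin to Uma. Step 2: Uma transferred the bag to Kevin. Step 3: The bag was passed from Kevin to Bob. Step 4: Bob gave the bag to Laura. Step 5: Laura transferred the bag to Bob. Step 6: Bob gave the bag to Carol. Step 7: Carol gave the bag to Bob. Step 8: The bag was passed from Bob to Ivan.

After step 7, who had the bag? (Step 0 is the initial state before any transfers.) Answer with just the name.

Answer: Bob

Derivation:
Tracking the bag holder through step 7:
After step 0 (start): Kevin
After step 1: Uma
After step 2: Kevin
After step 3: Bob
After step 4: Laura
After step 5: Bob
After step 6: Carol
After step 7: Bob

At step 7, the holder is Bob.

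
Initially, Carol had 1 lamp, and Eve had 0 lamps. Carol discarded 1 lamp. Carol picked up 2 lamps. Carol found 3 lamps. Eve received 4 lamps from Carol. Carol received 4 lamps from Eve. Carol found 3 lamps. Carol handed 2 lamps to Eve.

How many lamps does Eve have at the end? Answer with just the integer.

Answer: 2

Derivation:
Tracking counts step by step:
Start: Carol=1, Eve=0
Event 1 (Carol -1): Carol: 1 -> 0. State: Carol=0, Eve=0
Event 2 (Carol +2): Carol: 0 -> 2. State: Carol=2, Eve=0
Event 3 (Carol +3): Carol: 2 -> 5. State: Carol=5, Eve=0
Event 4 (Carol -> Eve, 4): Carol: 5 -> 1, Eve: 0 -> 4. State: Carol=1, Eve=4
Event 5 (Eve -> Carol, 4): Eve: 4 -> 0, Carol: 1 -> 5. State: Carol=5, Eve=0
Event 6 (Carol +3): Carol: 5 -> 8. State: Carol=8, Eve=0
Event 7 (Carol -> Eve, 2): Carol: 8 -> 6, Eve: 0 -> 2. State: Carol=6, Eve=2

Eve's final count: 2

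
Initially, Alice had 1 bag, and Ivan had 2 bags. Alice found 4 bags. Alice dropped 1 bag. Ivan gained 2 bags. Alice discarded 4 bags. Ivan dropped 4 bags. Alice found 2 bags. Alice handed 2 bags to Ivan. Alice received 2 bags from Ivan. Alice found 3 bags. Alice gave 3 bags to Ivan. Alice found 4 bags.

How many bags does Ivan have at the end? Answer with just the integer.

Answer: 3

Derivation:
Tracking counts step by step:
Start: Alice=1, Ivan=2
Event 1 (Alice +4): Alice: 1 -> 5. State: Alice=5, Ivan=2
Event 2 (Alice -1): Alice: 5 -> 4. State: Alice=4, Ivan=2
Event 3 (Ivan +2): Ivan: 2 -> 4. State: Alice=4, Ivan=4
Event 4 (Alice -4): Alice: 4 -> 0. State: Alice=0, Ivan=4
Event 5 (Ivan -4): Ivan: 4 -> 0. State: Alice=0, Ivan=0
Event 6 (Alice +2): Alice: 0 -> 2. State: Alice=2, Ivan=0
Event 7 (Alice -> Ivan, 2): Alice: 2 -> 0, Ivan: 0 -> 2. State: Alice=0, Ivan=2
Event 8 (Ivan -> Alice, 2): Ivan: 2 -> 0, Alice: 0 -> 2. State: Alice=2, Ivan=0
Event 9 (Alice +3): Alice: 2 -> 5. State: Alice=5, Ivan=0
Event 10 (Alice -> Ivan, 3): Alice: 5 -> 2, Ivan: 0 -> 3. State: Alice=2, Ivan=3
Event 11 (Alice +4): Alice: 2 -> 6. State: Alice=6, Ivan=3

Ivan's final count: 3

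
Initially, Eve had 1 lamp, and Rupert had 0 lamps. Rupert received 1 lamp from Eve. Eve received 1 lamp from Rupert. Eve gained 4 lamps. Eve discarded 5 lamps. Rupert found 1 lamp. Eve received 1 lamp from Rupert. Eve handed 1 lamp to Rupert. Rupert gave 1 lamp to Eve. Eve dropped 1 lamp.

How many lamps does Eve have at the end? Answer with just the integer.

Tracking counts step by step:
Start: Eve=1, Rupert=0
Event 1 (Eve -> Rupert, 1): Eve: 1 -> 0, Rupert: 0 -> 1. State: Eve=0, Rupert=1
Event 2 (Rupert -> Eve, 1): Rupert: 1 -> 0, Eve: 0 -> 1. State: Eve=1, Rupert=0
Event 3 (Eve +4): Eve: 1 -> 5. State: Eve=5, Rupert=0
Event 4 (Eve -5): Eve: 5 -> 0. State: Eve=0, Rupert=0
Event 5 (Rupert +1): Rupert: 0 -> 1. State: Eve=0, Rupert=1
Event 6 (Rupert -> Eve, 1): Rupert: 1 -> 0, Eve: 0 -> 1. State: Eve=1, Rupert=0
Event 7 (Eve -> Rupert, 1): Eve: 1 -> 0, Rupert: 0 -> 1. State: Eve=0, Rupert=1
Event 8 (Rupert -> Eve, 1): Rupert: 1 -> 0, Eve: 0 -> 1. State: Eve=1, Rupert=0
Event 9 (Eve -1): Eve: 1 -> 0. State: Eve=0, Rupert=0

Eve's final count: 0

Answer: 0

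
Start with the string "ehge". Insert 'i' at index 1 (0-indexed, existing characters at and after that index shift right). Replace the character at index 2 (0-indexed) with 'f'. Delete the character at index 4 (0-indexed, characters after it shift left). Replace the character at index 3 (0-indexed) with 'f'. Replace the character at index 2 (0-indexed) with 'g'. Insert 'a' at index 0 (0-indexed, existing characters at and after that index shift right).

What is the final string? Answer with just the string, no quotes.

Applying each edit step by step:
Start: "ehge"
Op 1 (insert 'i' at idx 1): "ehge" -> "eihge"
Op 2 (replace idx 2: 'h' -> 'f'): "eihge" -> "eifge"
Op 3 (delete idx 4 = 'e'): "eifge" -> "eifg"
Op 4 (replace idx 3: 'g' -> 'f'): "eifg" -> "eiff"
Op 5 (replace idx 2: 'f' -> 'g'): "eiff" -> "eigf"
Op 6 (insert 'a' at idx 0): "eigf" -> "aeigf"

Answer: aeigf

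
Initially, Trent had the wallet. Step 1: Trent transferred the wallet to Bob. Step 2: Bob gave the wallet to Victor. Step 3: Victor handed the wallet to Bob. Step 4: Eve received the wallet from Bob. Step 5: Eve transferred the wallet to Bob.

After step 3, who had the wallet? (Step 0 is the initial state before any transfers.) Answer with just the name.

Tracking the wallet holder through step 3:
After step 0 (start): Trent
After step 1: Bob
After step 2: Victor
After step 3: Bob

At step 3, the holder is Bob.

Answer: Bob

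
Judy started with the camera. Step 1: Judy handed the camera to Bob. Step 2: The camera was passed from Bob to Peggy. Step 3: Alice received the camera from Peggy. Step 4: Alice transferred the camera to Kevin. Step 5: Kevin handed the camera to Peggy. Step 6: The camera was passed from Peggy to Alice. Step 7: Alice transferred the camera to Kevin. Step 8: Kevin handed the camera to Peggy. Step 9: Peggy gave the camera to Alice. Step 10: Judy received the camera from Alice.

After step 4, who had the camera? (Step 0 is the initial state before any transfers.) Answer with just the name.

Answer: Kevin

Derivation:
Tracking the camera holder through step 4:
After step 0 (start): Judy
After step 1: Bob
After step 2: Peggy
After step 3: Alice
After step 4: Kevin

At step 4, the holder is Kevin.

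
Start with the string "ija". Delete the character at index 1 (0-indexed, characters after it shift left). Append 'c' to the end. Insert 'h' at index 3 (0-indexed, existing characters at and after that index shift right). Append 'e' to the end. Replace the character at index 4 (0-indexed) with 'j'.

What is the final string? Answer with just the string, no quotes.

Answer: iachj

Derivation:
Applying each edit step by step:
Start: "ija"
Op 1 (delete idx 1 = 'j'): "ija" -> "ia"
Op 2 (append 'c'): "ia" -> "iac"
Op 3 (insert 'h' at idx 3): "iac" -> "iach"
Op 4 (append 'e'): "iach" -> "iache"
Op 5 (replace idx 4: 'e' -> 'j'): "iache" -> "iachj"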